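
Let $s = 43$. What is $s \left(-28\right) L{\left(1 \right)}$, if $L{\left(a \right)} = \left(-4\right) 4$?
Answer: $19264$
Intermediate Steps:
$L{\left(a \right)} = -16$
$s \left(-28\right) L{\left(1 \right)} = 43 \left(-28\right) \left(-16\right) = \left(-1204\right) \left(-16\right) = 19264$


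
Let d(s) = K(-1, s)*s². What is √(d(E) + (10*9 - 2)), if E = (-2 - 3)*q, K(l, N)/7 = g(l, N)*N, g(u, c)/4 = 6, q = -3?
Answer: 92*√67 ≈ 753.05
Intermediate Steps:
g(u, c) = 24 (g(u, c) = 4*6 = 24)
K(l, N) = 168*N (K(l, N) = 7*(24*N) = 168*N)
E = 15 (E = (-2 - 3)*(-3) = -5*(-3) = 15)
d(s) = 168*s³ (d(s) = (168*s)*s² = 168*s³)
√(d(E) + (10*9 - 2)) = √(168*15³ + (10*9 - 2)) = √(168*3375 + (90 - 2)) = √(567000 + 88) = √567088 = 92*√67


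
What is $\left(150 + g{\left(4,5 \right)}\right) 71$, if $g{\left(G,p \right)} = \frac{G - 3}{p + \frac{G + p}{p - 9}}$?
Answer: $\frac{117434}{11} \approx 10676.0$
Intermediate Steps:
$g{\left(G,p \right)} = \frac{-3 + G}{p + \frac{G + p}{-9 + p}}$
$\left(150 + g{\left(4,5 \right)}\right) 71 = \left(150 + \frac{27 - 36 - 15 + 4 \cdot 5}{4 + 5^{2} - 40}\right) 71 = \left(150 + \frac{27 - 36 - 15 + 20}{4 + 25 - 40}\right) 71 = \left(150 + \frac{1}{-11} \left(-4\right)\right) 71 = \left(150 - - \frac{4}{11}\right) 71 = \left(150 + \frac{4}{11}\right) 71 = \frac{1654}{11} \cdot 71 = \frac{117434}{11}$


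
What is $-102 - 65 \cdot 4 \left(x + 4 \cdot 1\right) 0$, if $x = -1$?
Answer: $-102$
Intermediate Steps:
$-102 - 65 \cdot 4 \left(x + 4 \cdot 1\right) 0 = -102 - 65 \cdot 4 \left(-1 + 4 \cdot 1\right) 0 = -102 - 65 \cdot 4 \left(-1 + 4\right) 0 = -102 - 65 \cdot 4 \cdot 3 \cdot 0 = -102 - 65 \cdot 12 \cdot 0 = -102 - 0 = -102 + 0 = -102$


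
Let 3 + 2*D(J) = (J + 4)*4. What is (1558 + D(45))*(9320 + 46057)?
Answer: 183242493/2 ≈ 9.1621e+7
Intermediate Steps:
D(J) = 13/2 + 2*J (D(J) = -3/2 + ((J + 4)*4)/2 = -3/2 + ((4 + J)*4)/2 = -3/2 + (16 + 4*J)/2 = -3/2 + (8 + 2*J) = 13/2 + 2*J)
(1558 + D(45))*(9320 + 46057) = (1558 + (13/2 + 2*45))*(9320 + 46057) = (1558 + (13/2 + 90))*55377 = (1558 + 193/2)*55377 = (3309/2)*55377 = 183242493/2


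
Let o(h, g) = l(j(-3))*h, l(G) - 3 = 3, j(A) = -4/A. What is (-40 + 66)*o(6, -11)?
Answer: 936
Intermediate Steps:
l(G) = 6 (l(G) = 3 + 3 = 6)
o(h, g) = 6*h
(-40 + 66)*o(6, -11) = (-40 + 66)*(6*6) = 26*36 = 936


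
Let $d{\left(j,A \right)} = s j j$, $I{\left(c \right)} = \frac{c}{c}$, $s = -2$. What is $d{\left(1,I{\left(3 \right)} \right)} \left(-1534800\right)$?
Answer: $3069600$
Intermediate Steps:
$I{\left(c \right)} = 1$
$d{\left(j,A \right)} = - 2 j^{2}$ ($d{\left(j,A \right)} = - 2 j j = - 2 j^{2}$)
$d{\left(1,I{\left(3 \right)} \right)} \left(-1534800\right) = - 2 \cdot 1^{2} \left(-1534800\right) = \left(-2\right) 1 \left(-1534800\right) = \left(-2\right) \left(-1534800\right) = 3069600$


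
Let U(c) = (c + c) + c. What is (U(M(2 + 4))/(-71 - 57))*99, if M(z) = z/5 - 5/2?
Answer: 3861/1280 ≈ 3.0164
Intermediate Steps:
M(z) = -5/2 + z/5 (M(z) = z*(⅕) - 5*½ = z/5 - 5/2 = -5/2 + z/5)
U(c) = 3*c (U(c) = 2*c + c = 3*c)
(U(M(2 + 4))/(-71 - 57))*99 = ((3*(-5/2 + (2 + 4)/5))/(-71 - 57))*99 = ((3*(-5/2 + (⅕)*6))/(-128))*99 = ((3*(-5/2 + 6/5))*(-1/128))*99 = ((3*(-13/10))*(-1/128))*99 = -39/10*(-1/128)*99 = (39/1280)*99 = 3861/1280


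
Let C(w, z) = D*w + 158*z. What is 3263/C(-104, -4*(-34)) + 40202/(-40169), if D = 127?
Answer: -201801113/332599320 ≈ -0.60674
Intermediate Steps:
C(w, z) = 127*w + 158*z
3263/C(-104, -4*(-34)) + 40202/(-40169) = 3263/(127*(-104) + 158*(-4*(-34))) + 40202/(-40169) = 3263/(-13208 + 158*136) + 40202*(-1/40169) = 3263/(-13208 + 21488) - 40202/40169 = 3263/8280 - 40202/40169 = -201801113/332599320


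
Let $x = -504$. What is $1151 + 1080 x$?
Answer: $-543169$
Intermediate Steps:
$1151 + 1080 x = 1151 + 1080 \left(-504\right) = 1151 - 544320 = -543169$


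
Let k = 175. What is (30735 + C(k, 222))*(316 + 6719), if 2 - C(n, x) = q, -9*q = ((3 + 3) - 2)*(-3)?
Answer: 216225415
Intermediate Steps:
q = 4/3 (q = -((3 + 3) - 2)*(-3)/9 = -(6 - 2)*(-3)/9 = -4*(-3)/9 = -⅑*(-12) = 4/3 ≈ 1.3333)
C(n, x) = ⅔ (C(n, x) = 2 - 1*4/3 = 2 - 4/3 = ⅔)
(30735 + C(k, 222))*(316 + 6719) = (30735 + ⅔)*(316 + 6719) = (92207/3)*7035 = 216225415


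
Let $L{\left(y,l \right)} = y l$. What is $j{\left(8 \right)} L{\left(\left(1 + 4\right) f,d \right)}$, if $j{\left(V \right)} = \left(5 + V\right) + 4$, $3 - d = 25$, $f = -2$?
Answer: $3740$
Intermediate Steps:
$d = -22$ ($d = 3 - 25 = -22$)
$j{\left(V \right)} = 9 + V$
$L{\left(y,l \right)} = l y$
$j{\left(8 \right)} L{\left(\left(1 + 4\right) f,d \right)} = \left(9 + 8\right) \left(- 22 \left(1 + 4\right) \left(-2\right)\right) = 17 \left(- 22 \cdot 5 \left(-2\right)\right) = 17 \left(\left(-22\right) \left(-10\right)\right) = 17 \cdot 220 = 3740$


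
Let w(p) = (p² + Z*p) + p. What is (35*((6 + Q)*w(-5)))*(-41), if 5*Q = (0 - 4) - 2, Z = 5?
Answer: 34440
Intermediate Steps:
w(p) = p² + 6*p (w(p) = (p² + 5*p) + p = p² + 6*p)
Q = -6/5 (Q = ((0 - 4) - 2)/5 = (-4 - 2)/5 = (⅕)*(-6) = -6/5 ≈ -1.2000)
(35*((6 + Q)*w(-5)))*(-41) = (35*((6 - 6/5)*(-5*(6 - 5))))*(-41) = (35*(24*(-5*1)/5))*(-41) = (35*((24/5)*(-5)))*(-41) = (35*(-24))*(-41) = -840*(-41) = 34440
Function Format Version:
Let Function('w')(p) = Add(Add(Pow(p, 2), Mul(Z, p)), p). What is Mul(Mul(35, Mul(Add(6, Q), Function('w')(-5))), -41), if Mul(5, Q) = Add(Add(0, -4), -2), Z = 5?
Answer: 34440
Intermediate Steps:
Function('w')(p) = Add(Pow(p, 2), Mul(6, p)) (Function('w')(p) = Add(Add(Pow(p, 2), Mul(5, p)), p) = Add(Pow(p, 2), Mul(6, p)))
Q = Rational(-6, 5) (Q = Mul(Rational(1, 5), Add(Add(0, -4), -2)) = Mul(Rational(1, 5), Add(-4, -2)) = Mul(Rational(1, 5), -6) = Rational(-6, 5) ≈ -1.2000)
Mul(Mul(35, Mul(Add(6, Q), Function('w')(-5))), -41) = Mul(Mul(35, Mul(Add(6, Rational(-6, 5)), Mul(-5, Add(6, -5)))), -41) = Mul(Mul(35, Mul(Rational(24, 5), Mul(-5, 1))), -41) = Mul(Mul(35, Mul(Rational(24, 5), -5)), -41) = Mul(Mul(35, -24), -41) = Mul(-840, -41) = 34440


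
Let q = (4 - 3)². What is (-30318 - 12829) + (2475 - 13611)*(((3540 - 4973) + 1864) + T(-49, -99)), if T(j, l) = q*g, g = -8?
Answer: -4753675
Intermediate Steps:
q = 1 (q = 1² = 1)
T(j, l) = -8 (T(j, l) = 1*(-8) = -8)
(-30318 - 12829) + (2475 - 13611)*(((3540 - 4973) + 1864) + T(-49, -99)) = (-30318 - 12829) + (2475 - 13611)*(((3540 - 4973) + 1864) - 8) = -43147 - 11136*((-1433 + 1864) - 8) = -43147 - 11136*(431 - 8) = -43147 - 11136*423 = -43147 - 4710528 = -4753675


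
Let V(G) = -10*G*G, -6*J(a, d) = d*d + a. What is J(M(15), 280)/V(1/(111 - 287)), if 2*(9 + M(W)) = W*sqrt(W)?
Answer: 607059904/15 + 3872*sqrt(15) ≈ 4.0486e+7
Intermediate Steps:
M(W) = -9 + W**(3/2)/2 (M(W) = -9 + (W*sqrt(W))/2 = -9 + W**(3/2)/2)
J(a, d) = -a/6 - d**2/6 (J(a, d) = -(d*d + a)/6 = -(d**2 + a)/6 = -(a + d**2)/6 = -a/6 - d**2/6)
V(G) = -10*G**2
J(M(15), 280)/V(1/(111 - 287)) = (-(-9 + 15**(3/2)/2)/6 - 1/6*280**2)/((-10/(111 - 287)**2)) = (-(-9 + (15*sqrt(15))/2)/6 - 1/6*78400)/((-10*(1/(-176))**2)) = (-(-9 + 15*sqrt(15)/2)/6 - 39200/3)/((-10*(-1/176)**2)) = ((3/2 - 5*sqrt(15)/4) - 39200/3)/((-10*1/30976)) = (-78391/6 - 5*sqrt(15)/4)/(-5/15488) = (-78391/6 - 5*sqrt(15)/4)*(-15488/5) = 607059904/15 + 3872*sqrt(15)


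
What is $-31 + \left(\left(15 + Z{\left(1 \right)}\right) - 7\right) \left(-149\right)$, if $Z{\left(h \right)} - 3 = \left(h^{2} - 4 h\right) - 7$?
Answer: $-180$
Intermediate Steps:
$Z{\left(h \right)} = -4 + h^{2} - 4 h$ ($Z{\left(h \right)} = 3 - \left(7 - h^{2} + 4 h\right) = -4 + h^{2} - 4 h$)
$-31 + \left(\left(15 + Z{\left(1 \right)}\right) - 7\right) \left(-149\right) = -31 + \left(\left(15 - \left(8 - 1\right)\right) - 7\right) \left(-149\right) = -31 + \left(\left(15 - 7\right) - 7\right) \left(-149\right) = -31 + \left(8 - 7\right) \left(-149\right) = -31 + 1 \left(-149\right) = -31 - 149 = -180$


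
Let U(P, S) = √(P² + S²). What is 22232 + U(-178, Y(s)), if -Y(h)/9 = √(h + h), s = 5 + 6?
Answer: 22232 + √33466 ≈ 22415.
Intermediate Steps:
s = 11
Y(h) = -9*√2*√h (Y(h) = -9*√(h + h) = -9*√2*√h)
22232 + U(-178, Y(s)) = 22232 + √((-178)² + (-9*√2*√11)²) = 22232 + √(31684 + (-9*√22)²) = 22232 + √(31684 + 1782) = 22232 + √33466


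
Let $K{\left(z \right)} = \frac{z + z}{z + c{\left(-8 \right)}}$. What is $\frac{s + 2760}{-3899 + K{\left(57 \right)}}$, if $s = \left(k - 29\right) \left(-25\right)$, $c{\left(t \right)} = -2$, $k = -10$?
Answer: $- \frac{205425}{214331} \approx -0.95845$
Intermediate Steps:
$s = 975$ ($s = \left(-10 - 29\right) \left(-25\right) = \left(-39\right) \left(-25\right) = 975$)
$K{\left(z \right)} = \frac{2 z}{-2 + z}$ ($K{\left(z \right)} = \frac{z + z}{z - 2} = \frac{2 z}{-2 + z}$)
$\frac{s + 2760}{-3899 + K{\left(57 \right)}} = \frac{975 + 2760}{-3899 + 2 \cdot 57 \frac{1}{-2 + 57}} = \frac{3735}{-3899 + 2 \cdot 57 \cdot \frac{1}{55}} = \frac{3735}{-3899 + \frac{114}{55}} = \frac{3735}{- \frac{214331}{55}} = 3735 \left(- \frac{55}{214331}\right) = - \frac{205425}{214331}$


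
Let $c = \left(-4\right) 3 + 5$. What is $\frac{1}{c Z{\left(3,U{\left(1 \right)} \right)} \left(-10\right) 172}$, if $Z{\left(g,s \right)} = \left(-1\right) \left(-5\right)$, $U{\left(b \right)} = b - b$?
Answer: $\frac{1}{60200} \approx 1.6611 \cdot 10^{-5}$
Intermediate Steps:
$U{\left(b \right)} = 0$
$c = -7$ ($c = -12 + 5 = -7$)
$Z{\left(g,s \right)} = 5$
$\frac{1}{c Z{\left(3,U{\left(1 \right)} \right)} \left(-10\right) 172} = \frac{1}{- 7 \cdot 5 \left(-10\right) 172} = \frac{1}{\left(-7\right) \left(-50\right) 172} = \frac{1}{350 \cdot 172} = \frac{1}{60200}$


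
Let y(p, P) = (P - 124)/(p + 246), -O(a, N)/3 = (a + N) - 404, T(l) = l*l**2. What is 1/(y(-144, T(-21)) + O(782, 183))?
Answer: -102/181051 ≈ -0.00056338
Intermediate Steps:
T(l) = l**3
O(a, N) = 1212 - 3*N - 3*a (O(a, N) = -3*((a + N) - 404) = -3*((N + a) - 404) = -3*(-404 + N + a) = 1212 - 3*N - 3*a)
y(p, P) = (-124 + P)/(246 + p)
1/(y(-144, T(-21)) + O(782, 183)) = 1/((-124 + (-21)**3)/(246 - 144) + (1212 - 3*183 - 3*782)) = 1/((-124 - 9261)/102 + (1212 - 549 - 2346)) = 1/((1/102)*(-9385) - 1683) = 1/(-9385/102 - 1683) = 1/(-181051/102) = -102/181051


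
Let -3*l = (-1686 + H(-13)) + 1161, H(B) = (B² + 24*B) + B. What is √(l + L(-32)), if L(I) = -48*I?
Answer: √1763 ≈ 41.988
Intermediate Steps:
H(B) = B² + 25*B
l = 227 (l = -((-1686 - 13*(25 - 13)) + 1161)/3 = -((-1686 - 13*12) + 1161)/3 = -((-1686 - 156) + 1161)/3 = -(-1842 + 1161)/3 = -⅓*(-681) = 227)
√(l + L(-32)) = √(227 - 48*(-32)) = √(227 + 1536) = √1763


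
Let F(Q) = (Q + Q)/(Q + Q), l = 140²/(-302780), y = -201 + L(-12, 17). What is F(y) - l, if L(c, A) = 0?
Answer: 16119/15139 ≈ 1.0647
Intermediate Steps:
y = -201 (y = -201 + 0 = -201)
l = -980/15139 (l = 19600*(-1/302780) = -980/15139 ≈ -0.064734)
F(Q) = 1 (F(Q) = (2*Q)/((2*Q)) = (2*Q)*(1/(2*Q)) = 1)
F(y) - l = 1 - 1*(-980/15139) = 1 + 980/15139 = 16119/15139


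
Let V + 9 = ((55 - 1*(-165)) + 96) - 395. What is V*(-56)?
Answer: 4928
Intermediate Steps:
V = -88 (V = -9 + (((55 - 1*(-165)) + 96) - 395) = -9 + (((55 + 165) + 96) - 395) = -9 + ((220 + 96) - 395) = -9 + (316 - 395) = -9 - 79 = -88)
V*(-56) = -88*(-56) = 4928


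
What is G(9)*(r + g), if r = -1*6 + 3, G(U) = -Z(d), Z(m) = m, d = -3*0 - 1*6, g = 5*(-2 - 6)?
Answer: -258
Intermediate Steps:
g = -40 (g = 5*(-8) = -40)
d = -6 (d = 0 - 6 = -6)
G(U) = 6 (G(U) = -1*(-6) = 6)
r = -3 (r = -6 + 3 = -3)
G(9)*(r + g) = 6*(-3 - 40) = 6*(-43) = -258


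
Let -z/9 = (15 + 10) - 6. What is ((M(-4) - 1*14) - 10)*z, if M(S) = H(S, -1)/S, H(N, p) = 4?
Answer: 4275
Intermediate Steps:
z = -171 (z = -9*((15 + 10) - 6) = -9*(25 - 6) = -9*19 = -171)
M(S) = 4/S
((M(-4) - 1*14) - 10)*z = ((4/(-4) - 1*14) - 10)*(-171) = ((4*(-¼) - 14) - 10)*(-171) = ((-1 - 14) - 10)*(-171) = (-15 - 10)*(-171) = -25*(-171) = 4275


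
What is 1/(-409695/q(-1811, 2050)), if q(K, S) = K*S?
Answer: 742510/81939 ≈ 9.0617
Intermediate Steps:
1/(-409695/q(-1811, 2050)) = 1/(-409695/((-1811*2050))) = 1/(-409695/(-3712550)) = 1/(-409695*(-1/3712550)) = 1/(81939/742510) = 742510/81939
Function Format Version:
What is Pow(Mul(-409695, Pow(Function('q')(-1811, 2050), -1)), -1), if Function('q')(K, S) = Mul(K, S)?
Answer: Rational(742510, 81939) ≈ 9.0617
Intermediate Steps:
Pow(Mul(-409695, Pow(Function('q')(-1811, 2050), -1)), -1) = Pow(Mul(-409695, Pow(Mul(-1811, 2050), -1)), -1) = Pow(Mul(-409695, Pow(-3712550, -1)), -1) = Pow(Mul(-409695, Rational(-1, 3712550)), -1) = Pow(Rational(81939, 742510), -1) = Rational(742510, 81939)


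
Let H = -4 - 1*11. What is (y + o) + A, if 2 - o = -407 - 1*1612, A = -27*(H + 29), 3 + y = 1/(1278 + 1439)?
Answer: 4455881/2717 ≈ 1640.0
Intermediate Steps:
H = -15 (H = -4 - 11 = -15)
y = -8150/2717 (y = -3 + 1/(1278 + 1439) = -3 + 1/2717 = -8150/2717 ≈ -2.9996)
A = -378 (A = -27*(-15 + 29) = -27*14 = -378)
o = 2021 (o = 2 - (-407 - 1*1612) = 2 - (-407 - 1612) = 2 - 1*(-2019) = 2 + 2019 = 2021)
(y + o) + A = (-8150/2717 + 2021) - 378 = 5482907/2717 - 378 = 4455881/2717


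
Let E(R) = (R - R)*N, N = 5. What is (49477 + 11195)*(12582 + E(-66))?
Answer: 763375104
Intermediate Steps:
E(R) = 0 (E(R) = (R - R)*5 = 0*5 = 0)
(49477 + 11195)*(12582 + E(-66)) = (49477 + 11195)*(12582 + 0) = 60672*12582 = 763375104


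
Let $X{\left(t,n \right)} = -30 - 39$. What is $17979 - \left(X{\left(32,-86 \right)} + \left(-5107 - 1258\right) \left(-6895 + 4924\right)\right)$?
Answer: $-12527367$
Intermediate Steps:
$X{\left(t,n \right)} = -69$ ($X{\left(t,n \right)} = -30 - 39 = -69$)
$17979 - \left(X{\left(32,-86 \right)} + \left(-5107 - 1258\right) \left(-6895 + 4924\right)\right) = 17979 - \left(-69 + \left(-5107 - 1258\right) \left(-6895 + 4924\right)\right) = 17979 - \left(-69 - -12545415\right) = 17979 - \left(-69 + 12545415\right) = 17979 - 12545346 = -12527367$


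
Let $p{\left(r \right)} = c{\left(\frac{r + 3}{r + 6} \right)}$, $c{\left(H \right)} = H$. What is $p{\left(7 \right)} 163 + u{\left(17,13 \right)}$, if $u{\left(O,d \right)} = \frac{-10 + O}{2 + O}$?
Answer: $\frac{31061}{247} \approx 125.75$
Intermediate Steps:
$p{\left(r \right)} = \frac{3 + r}{6 + r}$ ($p{\left(r \right)} = \frac{r + 3}{r + 6} = \frac{3 + r}{6 + r}$)
$u{\left(O,d \right)} = \frac{-10 + O}{2 + O}$
$p{\left(7 \right)} 163 + u{\left(17,13 \right)} = \frac{3 + 7}{6 + 7} \cdot 163 + \frac{-10 + 17}{2 + 17} = \frac{1}{13} \cdot 10 \cdot 163 + \frac{1}{19} \cdot 7 = \frac{10}{13} \cdot 163 + \frac{7}{19} = \frac{1630}{13} + \frac{7}{19} = \frac{31061}{247}$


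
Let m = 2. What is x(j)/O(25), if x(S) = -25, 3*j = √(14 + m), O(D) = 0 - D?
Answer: 1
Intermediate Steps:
O(D) = -D
j = 4/3 (j = √(14 + 2)/3 = √16/3 = (⅓)*4 = 4/3 ≈ 1.3333)
x(j)/O(25) = -25/((-1*25)) = -25/(-25) = -25*(-1/25) = 1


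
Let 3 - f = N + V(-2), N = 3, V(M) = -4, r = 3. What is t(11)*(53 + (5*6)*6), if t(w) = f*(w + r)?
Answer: 13048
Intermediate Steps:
f = 4 (f = 3 - (3 - 4) = 3 - 1*(-1) = 3 + 1 = 4)
t(w) = 12 + 4*w (t(w) = 4*(w + 3) = 4*(3 + w) = 12 + 4*w)
t(11)*(53 + (5*6)*6) = (12 + 4*11)*(53 + (5*6)*6) = (12 + 44)*(53 + 30*6) = 56*(53 + 180) = 56*233 = 13048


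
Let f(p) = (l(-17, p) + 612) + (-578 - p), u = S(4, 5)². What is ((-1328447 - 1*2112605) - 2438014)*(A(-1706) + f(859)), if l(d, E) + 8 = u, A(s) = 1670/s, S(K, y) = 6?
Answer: 4001739128616/853 ≈ 4.6914e+9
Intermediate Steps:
u = 36 (u = 6² = 36)
l(d, E) = 28 (l(d, E) = -8 + 36 = 28)
f(p) = 62 - p (f(p) = (28 + 612) + (-578 - p) = 640 + (-578 - p) = 62 - p)
((-1328447 - 1*2112605) - 2438014)*(A(-1706) + f(859)) = ((-1328447 - 1*2112605) - 2438014)*(1670/(-1706) + (62 - 1*859)) = ((-1328447 - 2112605) - 2438014)*(1670*(-1/1706) + (62 - 859)) = (-3441052 - 2438014)*(-835/853 - 797) = -5879066*(-680676/853) = 4001739128616/853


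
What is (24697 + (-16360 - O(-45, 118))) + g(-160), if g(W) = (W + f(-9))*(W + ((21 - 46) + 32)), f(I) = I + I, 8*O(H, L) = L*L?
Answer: 67661/2 ≈ 33831.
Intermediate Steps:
O(H, L) = L²/8 (O(H, L) = (L*L)/8 = L²/8)
f(I) = 2*I
g(W) = (-18 + W)*(7 + W) (g(W) = (W + 2*(-9))*(W + ((21 - 46) + 32)) = (W - 18)*(W + (-25 + 32)) = (-18 + W)*(W + 7) = (-18 + W)*(7 + W))
(24697 + (-16360 - O(-45, 118))) + g(-160) = (24697 + (-16360 - 118²/8)) + (-126 + (-160)² - 11*(-160)) = (24697 + (-16360 - 13924/8)) + (-126 + 25600 + 1760) = (24697 + (-16360 - 1*3481/2)) + 27234 = (24697 + (-16360 - 3481/2)) + 27234 = (24697 - 36201/2) + 27234 = 13193/2 + 27234 = 67661/2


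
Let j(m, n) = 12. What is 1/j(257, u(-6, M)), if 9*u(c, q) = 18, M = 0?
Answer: 1/12 ≈ 0.083333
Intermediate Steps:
u(c, q) = 2 (u(c, q) = (⅑)*18 = 2)
1/j(257, u(-6, M)) = 1/12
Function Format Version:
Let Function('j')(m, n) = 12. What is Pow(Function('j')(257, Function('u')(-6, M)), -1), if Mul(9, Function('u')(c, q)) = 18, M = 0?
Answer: Rational(1, 12) ≈ 0.083333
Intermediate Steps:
Function('u')(c, q) = 2 (Function('u')(c, q) = Mul(Rational(1, 9), 18) = 2)
Pow(Function('j')(257, Function('u')(-6, M)), -1) = Pow(12, -1) = Rational(1, 12)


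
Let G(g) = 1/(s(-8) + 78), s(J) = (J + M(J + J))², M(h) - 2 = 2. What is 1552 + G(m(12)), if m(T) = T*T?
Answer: 145889/94 ≈ 1552.0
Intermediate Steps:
m(T) = T²
M(h) = 4 (M(h) = 2 + 2 = 4)
s(J) = (4 + J)² (s(J) = (J + 4)² = (4 + J)²)
G(g) = 1/94 (G(g) = 1/((4 - 8)² + 78) = 1/((-4)² + 78) = 1/(16 + 78) = 1/94)
1552 + G(m(12)) = 1552 + 1/94 = 145889/94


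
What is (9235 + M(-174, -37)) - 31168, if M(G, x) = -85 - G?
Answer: -21844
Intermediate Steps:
(9235 + M(-174, -37)) - 31168 = (9235 + (-85 - 1*(-174))) - 31168 = (9235 + (-85 + 174)) - 31168 = (9235 + 89) - 31168 = 9324 - 31168 = -21844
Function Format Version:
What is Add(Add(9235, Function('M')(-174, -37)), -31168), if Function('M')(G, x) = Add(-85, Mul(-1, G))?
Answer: -21844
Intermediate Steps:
Add(Add(9235, Function('M')(-174, -37)), -31168) = Add(Add(9235, Add(-85, Mul(-1, -174))), -31168) = Add(Add(9235, Add(-85, 174)), -31168) = Add(Add(9235, 89), -31168) = Add(9324, -31168) = -21844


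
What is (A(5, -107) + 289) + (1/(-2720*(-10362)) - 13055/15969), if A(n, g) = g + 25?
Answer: 10310968487321/50008946240 ≈ 206.18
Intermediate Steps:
A(n, g) = 25 + g
(A(5, -107) + 289) + (1/(-2720*(-10362)) - 13055/15969) = ((25 - 107) + 289) + (1/(-2720*(-10362)) - 13055/15969) = (-82 + 289) + (-1/2720*(-1/10362) - 13055*1/15969) = 207 + (1/28184640 - 13055/15969) = 207 - 40883384359/50008946240 = 10310968487321/50008946240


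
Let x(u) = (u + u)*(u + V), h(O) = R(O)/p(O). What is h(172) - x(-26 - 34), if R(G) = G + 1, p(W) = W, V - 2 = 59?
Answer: 20813/172 ≈ 121.01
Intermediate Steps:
V = 61 (V = 2 + 59 = 61)
R(G) = 1 + G
h(O) = (1 + O)/O
x(u) = 2*u*(61 + u) (x(u) = (u + u)*(u + 61) = (2*u)*(61 + u) = 2*u*(61 + u))
h(172) - x(-26 - 34) = (1 + 172)/172 - 2*(-26 - 34)*(61 + (-26 - 34)) = (1/172)*173 - 2*(-60)*(61 - 60) = 173/172 - 2*(-60) = 173/172 - 1*(-120) = 173/172 + 120 = 20813/172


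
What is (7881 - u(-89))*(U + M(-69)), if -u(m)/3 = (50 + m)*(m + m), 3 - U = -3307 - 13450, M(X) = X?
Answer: 479148537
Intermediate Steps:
U = 16760 (U = 3 - (-3307 - 13450) = 3 - 1*(-16757) = 3 + 16757 = 16760)
u(m) = -6*m*(50 + m) (u(m) = -3*(50 + m)*(m + m) = -3*(50 + m)*2*m = -6*m*(50 + m))
(7881 - u(-89))*(U + M(-69)) = (7881 - (-6)*(-89)*(50 - 89))*(16760 - 69) = (7881 - (-6)*(-89)*(-39))*16691 = (7881 - 1*(-20826))*16691 = (7881 + 20826)*16691 = 28707*16691 = 479148537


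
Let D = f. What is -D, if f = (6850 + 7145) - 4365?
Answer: -9630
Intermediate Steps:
f = 9630 (f = 13995 - 4365 = 9630)
D = 9630
-D = -1*9630 = -9630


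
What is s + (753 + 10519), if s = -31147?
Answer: -19875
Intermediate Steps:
s + (753 + 10519) = -31147 + (753 + 10519) = -31147 + 11272 = -19875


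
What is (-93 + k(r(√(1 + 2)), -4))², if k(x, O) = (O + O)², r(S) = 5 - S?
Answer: 841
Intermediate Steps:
k(x, O) = 4*O² (k(x, O) = (2*O)² = 4*O²)
(-93 + k(r(√(1 + 2)), -4))² = (-93 + 4*(-4)²)² = (-93 + 4*16)² = (-93 + 64)² = (-29)² = 841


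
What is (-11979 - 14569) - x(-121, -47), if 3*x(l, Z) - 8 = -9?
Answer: -79643/3 ≈ -26548.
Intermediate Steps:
x(l, Z) = -⅓ (x(l, Z) = 8/3 + (⅓)*(-9) = 8/3 - 3 = -⅓)
(-11979 - 14569) - x(-121, -47) = (-11979 - 14569) - 1*(-⅓) = -26548 + ⅓ = -79643/3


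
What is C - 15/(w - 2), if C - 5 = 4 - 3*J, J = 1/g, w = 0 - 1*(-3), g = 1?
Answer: -9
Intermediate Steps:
w = 3 (w = 0 + 3 = 3)
J = 1 (J = 1/1 = 1)
C = 6 (C = 5 + (4 - 3*1) = 5 + (4 - 3) = 5 + 1 = 6)
C - 15/(w - 2) = 6 - 15/(3 - 2) = 6 - 15/1 = 6 - 15*1 = 6 - 15 = -9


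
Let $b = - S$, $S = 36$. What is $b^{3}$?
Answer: $-46656$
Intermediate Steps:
$b = -36$ ($b = \left(-1\right) 36 = -36$)
$b^{3} = \left(-36\right)^{3} = -46656$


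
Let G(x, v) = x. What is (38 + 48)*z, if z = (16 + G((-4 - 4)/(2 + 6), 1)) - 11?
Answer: 344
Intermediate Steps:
z = 4 (z = (16 + (-4 - 4)/(2 + 6)) - 11 = (16 - 8/8) - 11 = (16 - 8*⅛) - 11 = (16 - 1) - 11 = 15 - 11 = 4)
(38 + 48)*z = (38 + 48)*4 = 86*4 = 344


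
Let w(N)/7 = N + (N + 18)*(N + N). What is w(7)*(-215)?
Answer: -537285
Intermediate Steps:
w(N) = 7*N + 14*N*(18 + N) (w(N) = 7*(N + (N + 18)*(N + N)) = 7*(N + (18 + N)*(2*N)) = 7*(N + 2*N*(18 + N)) = 7*N + 14*N*(18 + N))
w(7)*(-215) = (7*7*(37 + 2*7))*(-215) = (7*7*(37 + 14))*(-215) = (7*7*51)*(-215) = 2499*(-215) = -537285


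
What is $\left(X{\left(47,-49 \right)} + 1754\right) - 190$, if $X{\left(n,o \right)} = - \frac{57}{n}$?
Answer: $\frac{73451}{47} \approx 1562.8$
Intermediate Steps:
$\left(X{\left(47,-49 \right)} + 1754\right) - 190 = \left(- \frac{57}{47} + 1754\right) - 190 = \frac{82381}{47} - 190 = \frac{73451}{47}$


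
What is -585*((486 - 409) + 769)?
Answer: -494910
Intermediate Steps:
-585*((486 - 409) + 769) = -585*(77 + 769) = -585*846 = -494910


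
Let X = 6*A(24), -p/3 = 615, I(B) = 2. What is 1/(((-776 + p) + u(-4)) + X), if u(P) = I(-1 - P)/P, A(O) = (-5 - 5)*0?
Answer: -2/5243 ≈ -0.00038146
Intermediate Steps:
A(O) = 0 (A(O) = -10*0 = 0)
p = -1845 (p = -3*615 = -1845)
u(P) = 2/P
X = 0 (X = 6*0 = 0)
1/(((-776 + p) + u(-4)) + X) = 1/(((-776 - 1845) + 2/(-4)) + 0) = 1/((-2621 + 2*(-1/4)) + 0) = 1/((-2621 - 1/2) + 0) = 1/(-5243/2 + 0) = 1/(-5243/2) = -2/5243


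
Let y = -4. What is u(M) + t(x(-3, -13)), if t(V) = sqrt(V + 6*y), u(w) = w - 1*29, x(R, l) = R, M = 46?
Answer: 17 + 3*I*sqrt(3) ≈ 17.0 + 5.1962*I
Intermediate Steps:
u(w) = -29 + w (u(w) = w - 29 = -29 + w)
t(V) = sqrt(-24 + V) (t(V) = sqrt(V + 6*(-4)) = sqrt(V - 24) = sqrt(-24 + V))
u(M) + t(x(-3, -13)) = (-29 + 46) + sqrt(-24 - 3) = 17 + sqrt(-27) = 17 + 3*I*sqrt(3)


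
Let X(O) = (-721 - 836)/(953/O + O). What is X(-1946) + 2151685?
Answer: 2716767979729/1262623 ≈ 2.1517e+6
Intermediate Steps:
X(O) = -1557/(O + 953/O)
X(-1946) + 2151685 = -1557*(-1946)/(953 + (-1946)²) + 2151685 = -1557*(-1946)/(953 + 3786916) + 2151685 = -1557*(-1946)/3787869 + 2151685 = -1557*(-1946)*1/3787869 + 2151685 = 1009974/1262623 + 2151685 = 2716767979729/1262623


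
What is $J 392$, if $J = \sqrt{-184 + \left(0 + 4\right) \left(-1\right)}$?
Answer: $784 i \sqrt{47} \approx 5374.8 i$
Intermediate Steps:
$J = 2 i \sqrt{47}$ ($J = \sqrt{-184 + 4 \left(-1\right)} = \sqrt{-184 - 4} = \sqrt{-188} = 2 i \sqrt{47} \approx 13.711 i$)
$J 392 = 2 i \sqrt{47} \cdot 392 = 784 i \sqrt{47}$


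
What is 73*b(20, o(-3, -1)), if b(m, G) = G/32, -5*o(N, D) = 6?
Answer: -219/80 ≈ -2.7375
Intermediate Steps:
o(N, D) = -6/5 (o(N, D) = -1/5*6 = -6/5)
b(m, G) = G/32 (b(m, G) = G*(1/32) = G/32)
73*b(20, o(-3, -1)) = 73*((1/32)*(-6/5)) = 73*(-3/80) = -219/80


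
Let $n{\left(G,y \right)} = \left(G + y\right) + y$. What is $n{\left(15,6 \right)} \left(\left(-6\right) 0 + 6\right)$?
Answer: $162$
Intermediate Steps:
$n{\left(G,y \right)} = G + 2 y$
$n{\left(15,6 \right)} \left(\left(-6\right) 0 + 6\right) = \left(15 + 2 \cdot 6\right) \left(\left(-6\right) 0 + 6\right) = \left(15 + 12\right) \left(0 + 6\right) = 27 \cdot 6 = 162$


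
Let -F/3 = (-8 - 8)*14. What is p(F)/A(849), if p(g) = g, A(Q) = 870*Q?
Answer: 112/123105 ≈ 0.00090979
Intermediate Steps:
F = 672 (F = -3*(-8 - 8)*14 = -(-48)*14 = -3*(-224) = 672)
p(F)/A(849) = 672/((870*849)) = 672/738630 = 672*(1/738630) = 112/123105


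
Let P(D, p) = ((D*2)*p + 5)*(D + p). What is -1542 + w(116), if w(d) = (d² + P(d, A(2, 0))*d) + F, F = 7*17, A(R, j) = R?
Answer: 6431705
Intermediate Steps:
F = 119
P(D, p) = (5 + 2*D*p)*(D + p) (P(D, p) = ((2*D)*p + 5)*(D + p) = (2*D*p + 5)*(D + p) = (5 + 2*D*p)*(D + p))
w(d) = 119 + d² + d*(10 + 4*d² + 13*d) (w(d) = (d² + (5*d + 5*2 + 2*d*2² + 2*2*d²)*d) + 119 = (d² + (5*d + 10 + 2*d*4 + 4*d²)*d) + 119 = (d² + (5*d + 10 + 8*d + 4*d²)*d) + 119 = (d² + (10 + 4*d² + 13*d)*d) + 119 = (d² + d*(10 + 4*d² + 13*d)) + 119 = 119 + d² + d*(10 + 4*d² + 13*d))
-1542 + w(116) = -1542 + (119 + 4*116³ + 10*116 + 14*116²) = -1542 + (119 + 4*1560896 + 1160 + 14*13456) = -1542 + (119 + 6243584 + 1160 + 188384) = -1542 + 6433247 = 6431705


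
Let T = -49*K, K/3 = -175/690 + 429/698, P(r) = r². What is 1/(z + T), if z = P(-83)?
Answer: 8027/54872046 ≈ 0.00014629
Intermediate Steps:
z = 6889 (z = (-83)² = 6889)
K = 8693/8027 (K = 3*(-175/690 + 429/698) = 3*(-175*1/690 + 429*(1/698)) = 3*(-35/138 + 429/698) = 3*(8693/24081) = 8693/8027 ≈ 1.0830)
T = -425957/8027 (T = -49*8693/8027 = -425957/8027 ≈ -53.066)
1/(z + T) = 1/(6889 - 425957/8027) = 1/(54872046/8027) = 8027/54872046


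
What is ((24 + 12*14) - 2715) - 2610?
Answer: -5133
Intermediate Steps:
((24 + 12*14) - 2715) - 2610 = ((24 + 168) - 2715) - 2610 = (192 - 2715) - 2610 = -2523 - 2610 = -5133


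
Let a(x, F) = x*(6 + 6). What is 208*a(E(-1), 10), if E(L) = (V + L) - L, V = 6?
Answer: 14976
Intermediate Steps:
E(L) = 6 (E(L) = (6 + L) - L = 6)
a(x, F) = 12*x (a(x, F) = x*12 = 12*x)
208*a(E(-1), 10) = 208*(12*6) = 208*72 = 14976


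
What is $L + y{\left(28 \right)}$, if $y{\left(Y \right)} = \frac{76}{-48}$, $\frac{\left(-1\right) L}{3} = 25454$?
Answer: $- \frac{916363}{12} \approx -76364.0$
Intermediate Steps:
$L = -76362$ ($L = \left(-3\right) 25454 = -76362$)
$y{\left(Y \right)} = - \frac{19}{12}$ ($y{\left(Y \right)} = 76 \left(- \frac{1}{48}\right) = - \frac{19}{12}$)
$L + y{\left(28 \right)} = -76362 - \frac{19}{12} = - \frac{916363}{12}$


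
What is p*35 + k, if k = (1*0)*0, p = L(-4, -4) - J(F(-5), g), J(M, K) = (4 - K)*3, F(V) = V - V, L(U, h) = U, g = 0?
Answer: -560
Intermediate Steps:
F(V) = 0
J(M, K) = 12 - 3*K
p = -16 (p = -4 - (12 - 3*0) = -4 - (12 + 0) = -4 - 1*12 = -4 - 12 = -16)
k = 0 (k = 0*0 = 0)
p*35 + k = -16*35 + 0 = -560 + 0 = -560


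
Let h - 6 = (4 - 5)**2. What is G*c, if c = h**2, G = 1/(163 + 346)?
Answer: 49/509 ≈ 0.096267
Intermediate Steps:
h = 7 (h = 6 + (4 - 5)**2 = 6 + (-1)**2 = 6 + 1 = 7)
G = 1/509 ≈ 0.0019646
c = 49 (c = 7**2 = 49)
G*c = (1/509)*49 = 49/509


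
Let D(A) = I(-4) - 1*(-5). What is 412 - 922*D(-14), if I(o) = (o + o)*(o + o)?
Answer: -63206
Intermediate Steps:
I(o) = 4*o**2 (I(o) = (2*o)*(2*o) = 4*o**2)
D(A) = 69 (D(A) = 4*(-4)**2 - 1*(-5) = 4*16 + 5 = 64 + 5 = 69)
412 - 922*D(-14) = 412 - 922*69 = 412 - 63618 = -63206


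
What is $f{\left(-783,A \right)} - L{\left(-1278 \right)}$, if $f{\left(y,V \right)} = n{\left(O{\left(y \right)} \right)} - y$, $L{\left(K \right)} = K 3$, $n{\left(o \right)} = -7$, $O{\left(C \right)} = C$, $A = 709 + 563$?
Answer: $4610$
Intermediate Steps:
$A = 1272$
$L{\left(K \right)} = 3 K$
$f{\left(y,V \right)} = -7 - y$
$f{\left(-783,A \right)} - L{\left(-1278 \right)} = \left(-7 - -783\right) - 3 \left(-1278\right) = \left(-7 + 783\right) - -3834 = 776 + 3834 = 4610$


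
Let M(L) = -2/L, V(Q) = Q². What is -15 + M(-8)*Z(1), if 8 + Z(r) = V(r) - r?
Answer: -17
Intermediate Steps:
Z(r) = -8 + r² - r (Z(r) = -8 + (r² - r) = -8 + r² - r)
-15 + M(-8)*Z(1) = -15 + (-2/(-8))*(-8 + 1² - 1*1) = -15 + (-2*(-⅛))*(-8 + 1 - 1) = -15 + (¼)*(-8) = -15 - 2 = -17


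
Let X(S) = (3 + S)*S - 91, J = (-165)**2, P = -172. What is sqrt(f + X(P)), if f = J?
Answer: sqrt(56202) ≈ 237.07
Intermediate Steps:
J = 27225
f = 27225
X(S) = -91 + S*(3 + S) (X(S) = S*(3 + S) - 91 = -91 + S*(3 + S))
sqrt(f + X(P)) = sqrt(27225 + (-91 + (-172)**2 + 3*(-172))) = sqrt(27225 + (-91 + 29584 - 516)) = sqrt(27225 + 28977) = sqrt(56202)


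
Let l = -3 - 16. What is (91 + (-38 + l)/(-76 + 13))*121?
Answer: 233530/21 ≈ 11120.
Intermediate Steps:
l = -19
(91 + (-38 + l)/(-76 + 13))*121 = (91 + (-38 - 19)/(-76 + 13))*121 = (91 - 57/(-63))*121 = (91 - 57*(-1/63))*121 = (91 + 19/21)*121 = (1930/21)*121 = 233530/21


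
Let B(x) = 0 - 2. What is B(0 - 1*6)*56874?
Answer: -113748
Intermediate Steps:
B(x) = -2
B(0 - 1*6)*56874 = -2*56874 = -113748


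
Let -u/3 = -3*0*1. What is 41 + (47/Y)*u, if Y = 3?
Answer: 41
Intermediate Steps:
u = 0 (u = -3*(-3*0) = -0 = -3*0 = 0)
41 + (47/Y)*u = 41 + (47/3)*0 = 41 + 0 = 41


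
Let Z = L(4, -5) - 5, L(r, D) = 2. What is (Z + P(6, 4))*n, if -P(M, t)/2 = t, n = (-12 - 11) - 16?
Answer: 429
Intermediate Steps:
Z = -3 (Z = 2 - 5 = -3)
n = -39 (n = -23 - 16 = -39)
P(M, t) = -2*t
(Z + P(6, 4))*n = (-3 - 2*4)*(-39) = (-3 - 8)*(-39) = -11*(-39) = 429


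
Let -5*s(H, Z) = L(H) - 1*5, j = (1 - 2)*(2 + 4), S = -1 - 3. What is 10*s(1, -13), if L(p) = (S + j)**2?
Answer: -190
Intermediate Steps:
S = -4
j = -6 (j = -1*6 = -6)
L(p) = 100 (L(p) = (-4 - 6)**2 = (-10)**2 = 100)
s(H, Z) = -19 (s(H, Z) = -(100 - 1*5)/5 = -(100 - 5)/5 = -1/5*95 = -19)
10*s(1, -13) = 10*(-19) = -190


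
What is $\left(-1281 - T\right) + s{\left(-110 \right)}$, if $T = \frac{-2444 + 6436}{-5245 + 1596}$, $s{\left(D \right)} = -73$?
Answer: $- \frac{4936754}{3649} \approx -1352.9$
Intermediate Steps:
$T = - \frac{3992}{3649}$ ($T = \frac{3992}{-3649} = 3992 \left(- \frac{1}{3649}\right) = - \frac{3992}{3649} \approx -1.094$)
$\left(-1281 - T\right) + s{\left(-110 \right)} = \left(-1281 - - \frac{3992}{3649}\right) - 73 = \left(-1281 + \frac{3992}{3649}\right) - 73 = - \frac{4670377}{3649} - 73 = - \frac{4936754}{3649}$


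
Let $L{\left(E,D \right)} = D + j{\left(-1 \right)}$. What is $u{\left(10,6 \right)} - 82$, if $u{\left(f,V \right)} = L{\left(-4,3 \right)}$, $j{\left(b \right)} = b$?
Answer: $-80$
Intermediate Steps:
$L{\left(E,D \right)} = -1 + D$ ($L{\left(E,D \right)} = D - 1 = -1 + D$)
$u{\left(f,V \right)} = 2$ ($u{\left(f,V \right)} = -1 + 3 = 2$)
$u{\left(10,6 \right)} - 82 = 2 - 82 = -80$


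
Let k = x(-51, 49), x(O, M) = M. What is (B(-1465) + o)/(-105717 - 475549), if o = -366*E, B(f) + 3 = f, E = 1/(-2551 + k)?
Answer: 612095/242387922 ≈ 0.0025253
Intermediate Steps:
k = 49
E = -1/2502 (E = 1/(-2551 + 49) = 1/(-2502) = -1/2502 ≈ -0.00039968)
B(f) = -3 + f
o = 61/417 (o = -366*(-1/2502) = 61/417 ≈ 0.14628)
(B(-1465) + o)/(-105717 - 475549) = ((-3 - 1465) + 61/417)/(-105717 - 475549) = (-1468 + 61/417)/(-581266) = -612095/417*(-1/581266) = 612095/242387922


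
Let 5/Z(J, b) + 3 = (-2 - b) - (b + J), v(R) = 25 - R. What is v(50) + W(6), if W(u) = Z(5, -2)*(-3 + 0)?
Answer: -45/2 ≈ -22.500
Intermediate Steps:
Z(J, b) = 5/(-5 - J - 2*b) (Z(J, b) = 5/(-3 + ((-2 - b) - (b + J))) = 5/(-3 + ((-2 - b) - (J + b))) = 5/(-3 + ((-2 - b) + (-J - b))) = 5/(-3 + (-2 - J - 2*b)) = 5/(-5 - J - 2*b))
W(u) = 5/2 (W(u) = (-5/(5 + 5 + 2*(-2)))*(-3 + 0) = -5/(5 + 5 - 4)*(-3) = -5/6*(-3) = -5*⅙*(-3) = -⅚*(-3) = 5/2)
v(50) + W(6) = (25 - 1*50) + 5/2 = (25 - 50) + 5/2 = -25 + 5/2 = -45/2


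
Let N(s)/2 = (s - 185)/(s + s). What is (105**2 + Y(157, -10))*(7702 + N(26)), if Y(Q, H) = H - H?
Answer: 2206025325/26 ≈ 8.4847e+7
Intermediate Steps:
Y(Q, H) = 0
N(s) = (-185 + s)/s (N(s) = 2*((s - 185)/(s + s)) = 2*((-185 + s)/((2*s))) = 2*((-185 + s)*(1/(2*s))) = 2*((-185 + s)/(2*s)) = (-185 + s)/s)
(105**2 + Y(157, -10))*(7702 + N(26)) = (105**2 + 0)*(7702 + (-185 + 26)/26) = (11025 + 0)*(7702 + (1/26)*(-159)) = 11025*(7702 - 159/26) = 11025*(200093/26) = 2206025325/26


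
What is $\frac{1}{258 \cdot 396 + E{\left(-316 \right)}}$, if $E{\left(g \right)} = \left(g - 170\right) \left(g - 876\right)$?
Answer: $\frac{1}{681480} \approx 1.4674 \cdot 10^{-6}$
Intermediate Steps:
$E{\left(g \right)} = \left(-876 + g\right) \left(-170 + g\right)$ ($E{\left(g \right)} = \left(-170 + g\right) \left(-876 + g\right) = \left(-876 + g\right) \left(-170 + g\right)$)
$\frac{1}{258 \cdot 396 + E{\left(-316 \right)}} = \frac{1}{258 \cdot 396 + \left(148920 + \left(-316\right)^{2} - -330536\right)} = \frac{1}{102168 + \left(148920 + 99856 + 330536\right)} = \frac{1}{102168 + 579312} = \frac{1}{681480}$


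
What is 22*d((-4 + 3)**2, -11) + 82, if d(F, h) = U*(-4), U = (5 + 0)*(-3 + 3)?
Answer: 82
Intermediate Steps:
U = 0 (U = 5*0 = 0)
d(F, h) = 0 (d(F, h) = 0*(-4) = 0)
22*d((-4 + 3)**2, -11) + 82 = 22*0 + 82 = 0 + 82 = 82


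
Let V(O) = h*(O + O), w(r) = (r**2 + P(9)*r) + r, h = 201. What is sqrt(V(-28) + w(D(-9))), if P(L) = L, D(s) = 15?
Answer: 3*I*sqrt(1209) ≈ 104.31*I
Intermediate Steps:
w(r) = r**2 + 10*r (w(r) = (r**2 + 9*r) + r = r**2 + 10*r)
V(O) = 402*O (V(O) = 201*(O + O) = 201*(2*O) = 402*O)
sqrt(V(-28) + w(D(-9))) = sqrt(402*(-28) + 15*(10 + 15)) = sqrt(-11256 + 15*25) = sqrt(-11256 + 375) = sqrt(-10881) = 3*I*sqrt(1209)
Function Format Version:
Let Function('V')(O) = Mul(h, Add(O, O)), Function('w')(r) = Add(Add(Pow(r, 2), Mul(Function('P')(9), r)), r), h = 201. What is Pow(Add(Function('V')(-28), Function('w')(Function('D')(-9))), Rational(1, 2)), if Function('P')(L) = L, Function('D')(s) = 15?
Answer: Mul(3, I, Pow(1209, Rational(1, 2))) ≈ Mul(104.31, I)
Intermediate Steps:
Function('w')(r) = Add(Pow(r, 2), Mul(10, r)) (Function('w')(r) = Add(Add(Pow(r, 2), Mul(9, r)), r) = Add(Pow(r, 2), Mul(10, r)))
Function('V')(O) = Mul(402, O) (Function('V')(O) = Mul(201, Add(O, O)) = Mul(201, Mul(2, O)) = Mul(402, O))
Pow(Add(Function('V')(-28), Function('w')(Function('D')(-9))), Rational(1, 2)) = Pow(Add(Mul(402, -28), Mul(15, Add(10, 15))), Rational(1, 2)) = Pow(Add(-11256, Mul(15, 25)), Rational(1, 2)) = Pow(Add(-11256, 375), Rational(1, 2)) = Pow(-10881, Rational(1, 2)) = Mul(3, I, Pow(1209, Rational(1, 2)))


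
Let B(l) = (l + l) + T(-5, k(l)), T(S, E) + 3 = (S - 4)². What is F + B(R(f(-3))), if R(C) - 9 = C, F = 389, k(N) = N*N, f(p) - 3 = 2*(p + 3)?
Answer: 491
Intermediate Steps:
f(p) = 9 + 2*p (f(p) = 3 + 2*(p + 3) = 3 + 2*(3 + p) = 3 + (6 + 2*p) = 9 + 2*p)
k(N) = N²
T(S, E) = -3 + (-4 + S)² (T(S, E) = -3 + (S - 4)² = -3 + (-4 + S)²)
R(C) = 9 + C
B(l) = 78 + 2*l (B(l) = (l + l) + (-3 + (-4 - 5)²) = 2*l + (-3 + (-9)²) = 2*l + (-3 + 81) = 2*l + 78 = 78 + 2*l)
F + B(R(f(-3))) = 389 + (78 + 2*(9 + (9 + 2*(-3)))) = 389 + (78 + 2*(9 + (9 - 6))) = 389 + (78 + 2*(9 + 3)) = 389 + (78 + 2*12) = 389 + (78 + 24) = 389 + 102 = 491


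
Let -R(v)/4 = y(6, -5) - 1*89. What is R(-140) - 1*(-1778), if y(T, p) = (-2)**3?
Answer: 2166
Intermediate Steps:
y(T, p) = -8
R(v) = 388 (R(v) = -4*(-8 - 1*89) = -4*(-8 - 89) = -4*(-97) = 388)
R(-140) - 1*(-1778) = 388 - 1*(-1778) = 388 + 1778 = 2166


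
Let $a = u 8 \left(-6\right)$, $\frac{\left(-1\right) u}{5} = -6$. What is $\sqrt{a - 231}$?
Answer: $i \sqrt{1671} \approx 40.878 i$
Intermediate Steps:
$u = 30$ ($u = \left(-5\right) \left(-6\right) = 30$)
$a = -1440$ ($a = 30 \cdot 8 \left(-6\right) = 240 \left(-6\right) = -1440$)
$\sqrt{a - 231} = \sqrt{-1440 - 231} = \sqrt{-1671} = i \sqrt{1671}$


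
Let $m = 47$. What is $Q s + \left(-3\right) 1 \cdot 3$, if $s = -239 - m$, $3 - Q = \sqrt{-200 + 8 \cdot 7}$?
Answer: $-867 + 3432 i \approx -867.0 + 3432.0 i$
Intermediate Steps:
$Q = 3 - 12 i$ ($Q = 3 - \sqrt{-200 + 8 \cdot 7} = 3 - \sqrt{-200 + 56} = 3 - \sqrt{-144} = 3 - 12 i \approx 3.0 - 12.0 i$)
$s = -286$ ($s = -239 - 47 = -286$)
$Q s + \left(-3\right) 1 \cdot 3 = \left(3 - 12 i\right) \left(-286\right) + \left(-3\right) 1 \cdot 3 = \left(-858 + 3432 i\right) - 9 = -867 + 3432 i$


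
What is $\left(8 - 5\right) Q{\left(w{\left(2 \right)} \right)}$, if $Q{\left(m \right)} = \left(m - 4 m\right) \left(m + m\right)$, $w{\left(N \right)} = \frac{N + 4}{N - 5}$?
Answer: $-72$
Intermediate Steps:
$w{\left(N \right)} = \frac{4 + N}{-5 + N}$
$Q{\left(m \right)} = - 6 m^{2}$ ($Q{\left(m \right)} = - 3 m 2 m = - 6 m^{2}$)
$\left(8 - 5\right) Q{\left(w{\left(2 \right)} \right)} = \left(8 - 5\right) \left(- 6 \left(\frac{4 + 2}{-5 + 2}\right)^{2}\right) = \left(8 - 5\right) \left(- 6 \left(\frac{1}{-3} \cdot 6\right)^{2}\right) = 3 \left(- 6 \left(\left(- \frac{1}{3}\right) 6\right)^{2}\right) = 3 \left(- 6 \left(-2\right)^{2}\right) = 3 \left(\left(-6\right) 4\right) = 3 \left(-24\right) = -72$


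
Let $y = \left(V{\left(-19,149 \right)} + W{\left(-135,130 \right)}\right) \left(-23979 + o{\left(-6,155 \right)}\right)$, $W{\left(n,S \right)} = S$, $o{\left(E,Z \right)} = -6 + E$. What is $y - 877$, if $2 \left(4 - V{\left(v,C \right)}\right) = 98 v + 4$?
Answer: $-25503310$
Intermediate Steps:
$V{\left(v,C \right)} = 2 - 49 v$ ($V{\left(v,C \right)} = 4 - \frac{98 v + 4}{2} = 4 - \frac{4 + 98 v}{2} = 4 - \left(2 + 49 v\right) = 2 - 49 v$)
$y = -25502433$ ($y = \left(\left(2 - -931\right) + 130\right) \left(-23979 - 12\right) = \left(\left(2 + 931\right) + 130\right) \left(-23979 - 12\right) = \left(933 + 130\right) \left(-23991\right) = 1063 \left(-23991\right) = -25502433$)
$y - 877 = -25502433 - 877 = -25503310$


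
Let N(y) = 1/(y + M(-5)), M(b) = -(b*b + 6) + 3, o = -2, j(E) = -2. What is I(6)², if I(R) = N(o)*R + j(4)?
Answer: 121/25 ≈ 4.8400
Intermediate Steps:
M(b) = -3 - b² (M(b) = -(b² + 6) + 3 = -(6 + b²) + 3 = (-6 - b²) + 3 = -3 - b²)
N(y) = 1/(-28 + y) (N(y) = 1/(y + (-3 - 1*(-5)²)) = 1/(y + (-3 - 1*25)) = 1/(y + (-3 - 25)) = 1/(y - 28) = 1/(-28 + y))
I(R) = -2 - R/30 (I(R) = R/(-28 - 2) - 2 = R/(-30) - 2 = -R/30 - 2 = -2 - R/30)
I(6)² = (-2 - 1/30*6)² = (-2 - ⅕)² = (-11/5)² = 121/25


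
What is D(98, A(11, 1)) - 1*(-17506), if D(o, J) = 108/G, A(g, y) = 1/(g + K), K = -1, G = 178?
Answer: 1558088/89 ≈ 17507.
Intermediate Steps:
A(g, y) = 1/(-1 + g) (A(g, y) = 1/(g - 1) = 1/(-1 + g))
D(o, J) = 54/89 (D(o, J) = 108/178 = 108*(1/178) = 54/89)
D(98, A(11, 1)) - 1*(-17506) = 54/89 - 1*(-17506) = 54/89 + 17506 = 1558088/89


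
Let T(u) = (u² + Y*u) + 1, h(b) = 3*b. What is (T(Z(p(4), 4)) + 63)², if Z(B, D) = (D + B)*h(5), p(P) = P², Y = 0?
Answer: 8111524096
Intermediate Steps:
Z(B, D) = 15*B + 15*D (Z(B, D) = (D + B)*(3*5) = (B + D)*15 = 15*B + 15*D)
T(u) = 1 + u² (T(u) = (u² + 0*u) + 1 = (u² + 0) + 1 = u² + 1 = 1 + u²)
(T(Z(p(4), 4)) + 63)² = ((1 + (15*4² + 15*4)²) + 63)² = ((1 + (15*16 + 60)²) + 63)² = ((1 + (240 + 60)²) + 63)² = ((1 + 300²) + 63)² = ((1 + 90000) + 63)² = (90001 + 63)² = 90064² = 8111524096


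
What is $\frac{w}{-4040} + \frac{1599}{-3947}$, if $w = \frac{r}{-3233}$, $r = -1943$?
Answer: $- \frac{20892719701}{51553030040} \approx -0.40527$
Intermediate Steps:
$w = \frac{1943}{3233}$ ($w = - \frac{1943}{-3233} = \left(-1943\right) \left(- \frac{1}{3233}\right) = \frac{1943}{3233} \approx 0.60099$)
$\frac{w}{-4040} + \frac{1599}{-3947} = \frac{1943}{3233 \left(-4040\right)} + \frac{1599}{-3947} = \frac{1943}{3233} \left(- \frac{1}{4040}\right) + 1599 \left(- \frac{1}{3947}\right) = - \frac{1943}{13061320} - \frac{1599}{3947} = - \frac{20892719701}{51553030040}$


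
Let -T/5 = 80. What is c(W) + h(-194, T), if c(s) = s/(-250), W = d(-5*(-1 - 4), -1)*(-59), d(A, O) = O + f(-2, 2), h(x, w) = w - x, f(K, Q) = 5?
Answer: -25632/125 ≈ -205.06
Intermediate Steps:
T = -400 (T = -5*80 = -400)
d(A, O) = 5 + O (d(A, O) = O + 5 = 5 + O)
W = -236 (W = (5 - 1)*(-59) = 4*(-59) = -236)
c(s) = -s/250 (c(s) = s*(-1/250) = -s/250)
c(W) + h(-194, T) = -1/250*(-236) + (-400 - 1*(-194)) = 118/125 + (-400 + 194) = 118/125 - 206 = -25632/125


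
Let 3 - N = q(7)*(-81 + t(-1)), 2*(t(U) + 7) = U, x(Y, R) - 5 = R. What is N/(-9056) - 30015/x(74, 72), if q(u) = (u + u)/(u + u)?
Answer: -543645771/1394624 ≈ -389.82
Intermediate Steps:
x(Y, R) = 5 + R
q(u) = 1 (q(u) = (2*u)/((2*u)) = (2*u)*(1/(2*u)) = 1)
t(U) = -7 + U/2
N = 183/2 (N = 3 - (-81 + (-7 + (½)*(-1))) = 3 - (-81 + (-7 - ½)) = 3 - (-81 - 15/2) = 3 - (-177)/2 = 3 - 1*(-177/2) = 3 + 177/2 = 183/2 ≈ 91.500)
N/(-9056) - 30015/x(74, 72) = (183/2)/(-9056) - 30015/(5 + 72) = (183/2)*(-1/9056) - 30015/77 = -183/18112 - 30015*1/77 = -183/18112 - 30015/77 = -543645771/1394624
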